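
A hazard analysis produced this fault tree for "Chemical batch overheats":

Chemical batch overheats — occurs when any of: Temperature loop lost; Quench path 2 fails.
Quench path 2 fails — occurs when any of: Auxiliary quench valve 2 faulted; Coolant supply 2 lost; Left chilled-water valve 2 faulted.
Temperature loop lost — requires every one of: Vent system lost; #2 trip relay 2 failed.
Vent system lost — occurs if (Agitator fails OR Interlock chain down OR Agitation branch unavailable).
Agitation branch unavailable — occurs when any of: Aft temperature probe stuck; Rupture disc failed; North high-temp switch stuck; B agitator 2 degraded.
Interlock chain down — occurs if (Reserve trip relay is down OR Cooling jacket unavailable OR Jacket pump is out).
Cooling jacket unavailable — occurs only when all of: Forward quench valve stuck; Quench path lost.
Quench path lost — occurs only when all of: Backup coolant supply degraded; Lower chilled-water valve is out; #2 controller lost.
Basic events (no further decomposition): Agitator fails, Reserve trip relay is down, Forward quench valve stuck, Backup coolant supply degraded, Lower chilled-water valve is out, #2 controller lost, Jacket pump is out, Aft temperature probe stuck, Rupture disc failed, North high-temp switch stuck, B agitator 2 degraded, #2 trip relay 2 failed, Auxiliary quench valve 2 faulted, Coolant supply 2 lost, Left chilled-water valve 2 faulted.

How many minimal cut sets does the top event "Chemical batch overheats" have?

11

Quench path lost [AND]: one cut set from each child combined → 1 × 1 × 1 = 1 cut set(s).
Cooling jacket unavailable [AND]: one cut set from each child combined → 1 × 1 = 1 cut set(s).
Interlock chain down [OR]: union of children's cut sets → 3 cut set(s).
Agitation branch unavailable [OR]: union of children's cut sets → 4 cut set(s).
Vent system lost [OR]: union of children's cut sets → 8 cut set(s).
Temperature loop lost [AND]: one cut set from each child combined → 8 × 1 = 8 cut set(s).
Quench path 2 fails [OR]: union of children's cut sets → 3 cut set(s).
Chemical batch overheats [OR]: union of children's cut sets → 11 cut set(s).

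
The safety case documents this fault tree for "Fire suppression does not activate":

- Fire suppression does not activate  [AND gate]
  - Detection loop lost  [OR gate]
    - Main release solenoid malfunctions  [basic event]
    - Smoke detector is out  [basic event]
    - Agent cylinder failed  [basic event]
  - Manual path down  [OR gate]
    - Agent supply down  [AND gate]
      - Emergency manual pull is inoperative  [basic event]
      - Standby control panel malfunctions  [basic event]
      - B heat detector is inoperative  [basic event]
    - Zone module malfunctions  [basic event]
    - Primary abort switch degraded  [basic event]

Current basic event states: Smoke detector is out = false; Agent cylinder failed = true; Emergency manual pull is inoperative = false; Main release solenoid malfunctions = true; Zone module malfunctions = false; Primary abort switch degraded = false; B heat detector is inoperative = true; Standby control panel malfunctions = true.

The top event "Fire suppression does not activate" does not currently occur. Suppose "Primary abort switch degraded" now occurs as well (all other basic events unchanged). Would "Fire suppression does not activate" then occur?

Counterfactual: set "Primary abort switch degraded" to occurred.
Detection loop lost [OR]: Main release solenoid malfunctions=occurs, Smoke detector is out=not, Agent cylinder failed=occurs → at least one input occurs → occurs.
Agent supply down [AND]: Emergency manual pull is inoperative=not, Standby control panel malfunctions=occurs, B heat detector is inoperative=occurs → not all inputs occur → does not occur.
Manual path down [OR]: Agent supply down=not, Zone module malfunctions=not, Primary abort switch degraded=occurs → at least one input occurs → occurs.
Fire suppression does not activate [AND]: Detection loop lost=occurs, Manual path down=occurs → all inputs occur → occurs.

Yes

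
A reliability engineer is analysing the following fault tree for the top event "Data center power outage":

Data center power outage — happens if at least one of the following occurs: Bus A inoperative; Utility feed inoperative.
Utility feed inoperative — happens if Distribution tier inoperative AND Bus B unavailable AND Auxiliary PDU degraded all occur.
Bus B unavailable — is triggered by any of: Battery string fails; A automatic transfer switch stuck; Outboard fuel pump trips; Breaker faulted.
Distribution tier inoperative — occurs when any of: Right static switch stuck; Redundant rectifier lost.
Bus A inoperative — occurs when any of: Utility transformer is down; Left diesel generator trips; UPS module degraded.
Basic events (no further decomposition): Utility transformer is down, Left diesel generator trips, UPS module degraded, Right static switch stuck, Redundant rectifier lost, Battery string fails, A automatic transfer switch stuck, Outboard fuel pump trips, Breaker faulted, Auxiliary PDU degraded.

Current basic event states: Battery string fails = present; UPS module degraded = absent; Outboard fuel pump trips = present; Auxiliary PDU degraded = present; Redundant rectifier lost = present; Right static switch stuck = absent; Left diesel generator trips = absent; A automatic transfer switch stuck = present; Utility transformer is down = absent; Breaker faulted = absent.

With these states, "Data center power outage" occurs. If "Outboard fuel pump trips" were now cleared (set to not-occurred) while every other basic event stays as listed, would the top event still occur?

Yes

Counterfactual: set "Outboard fuel pump trips" to not occurred.
Bus A inoperative [OR]: Utility transformer is down=not, Left diesel generator trips=not, UPS module degraded=not → no input occurs → does not occur.
Distribution tier inoperative [OR]: Right static switch stuck=not, Redundant rectifier lost=occurs → at least one input occurs → occurs.
Bus B unavailable [OR]: Battery string fails=occurs, A automatic transfer switch stuck=occurs, Outboard fuel pump trips=not, Breaker faulted=not → at least one input occurs → occurs.
Utility feed inoperative [AND]: Distribution tier inoperative=occurs, Bus B unavailable=occurs, Auxiliary PDU degraded=occurs → all inputs occur → occurs.
Data center power outage [OR]: Bus A inoperative=not, Utility feed inoperative=occurs → at least one input occurs → occurs.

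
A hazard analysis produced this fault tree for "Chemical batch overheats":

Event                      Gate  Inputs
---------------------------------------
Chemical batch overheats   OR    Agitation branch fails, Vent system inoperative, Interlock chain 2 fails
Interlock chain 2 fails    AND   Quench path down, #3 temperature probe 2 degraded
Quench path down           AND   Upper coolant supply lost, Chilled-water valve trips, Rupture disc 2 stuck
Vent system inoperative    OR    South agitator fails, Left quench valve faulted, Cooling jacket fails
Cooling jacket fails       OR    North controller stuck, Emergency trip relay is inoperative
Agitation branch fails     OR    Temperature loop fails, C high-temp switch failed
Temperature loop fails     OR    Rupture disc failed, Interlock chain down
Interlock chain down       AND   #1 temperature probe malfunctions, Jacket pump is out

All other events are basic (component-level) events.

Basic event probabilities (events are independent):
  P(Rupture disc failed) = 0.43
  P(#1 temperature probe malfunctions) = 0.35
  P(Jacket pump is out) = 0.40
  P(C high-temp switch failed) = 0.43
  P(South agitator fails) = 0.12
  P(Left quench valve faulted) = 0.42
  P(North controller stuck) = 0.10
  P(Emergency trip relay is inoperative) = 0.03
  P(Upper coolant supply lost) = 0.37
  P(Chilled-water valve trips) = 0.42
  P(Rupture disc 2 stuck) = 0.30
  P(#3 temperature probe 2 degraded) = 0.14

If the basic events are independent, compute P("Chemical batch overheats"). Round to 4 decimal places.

P(Interlock chain down) [AND] = 0.35 × 0.40 = 0.140000
P(Temperature loop fails) [OR] = 1 − (1−0.43) × (1−0.140000) = 0.509800
P(Agitation branch fails) [OR] = 1 − (1−0.509800) × (1−0.43) = 0.720586
P(Cooling jacket fails) [OR] = 1 − (1−0.10) × (1−0.03) = 0.127000
P(Vent system inoperative) [OR] = 1 − (1−0.12) × (1−0.42) × (1−0.127000) = 0.554421
P(Quench path down) [AND] = 0.37 × 0.42 × 0.30 = 0.046620
P(Interlock chain 2 fails) [AND] = 0.046620 × 0.14 = 0.006527
P(Chemical batch overheats) [OR] = 1 − (1−0.720586) × (1−0.554421) × (1−0.006527) = 0.876312
Rounded to 4 decimal places: P(Chemical batch overheats) ≈ 0.8763.

0.8763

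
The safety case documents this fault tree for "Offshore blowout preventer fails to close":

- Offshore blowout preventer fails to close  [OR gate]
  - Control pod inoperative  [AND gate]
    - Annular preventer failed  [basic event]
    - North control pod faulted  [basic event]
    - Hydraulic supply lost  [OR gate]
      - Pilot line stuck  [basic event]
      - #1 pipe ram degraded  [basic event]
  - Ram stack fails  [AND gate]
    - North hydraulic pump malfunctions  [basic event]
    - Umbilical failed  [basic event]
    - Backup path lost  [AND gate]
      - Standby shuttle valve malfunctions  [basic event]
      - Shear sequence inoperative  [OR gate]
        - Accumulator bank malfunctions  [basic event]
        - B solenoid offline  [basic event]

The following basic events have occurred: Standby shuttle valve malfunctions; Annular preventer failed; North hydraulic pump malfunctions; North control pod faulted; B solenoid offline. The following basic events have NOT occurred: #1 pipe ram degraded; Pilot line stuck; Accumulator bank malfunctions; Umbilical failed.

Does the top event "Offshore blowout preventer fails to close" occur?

No

Hydraulic supply lost [OR]: Pilot line stuck=not, #1 pipe ram degraded=not → no input occurs → does not occur.
Control pod inoperative [AND]: Annular preventer failed=occurs, North control pod faulted=occurs, Hydraulic supply lost=not → not all inputs occur → does not occur.
Shear sequence inoperative [OR]: Accumulator bank malfunctions=not, B solenoid offline=occurs → at least one input occurs → occurs.
Backup path lost [AND]: Standby shuttle valve malfunctions=occurs, Shear sequence inoperative=occurs → all inputs occur → occurs.
Ram stack fails [AND]: North hydraulic pump malfunctions=occurs, Umbilical failed=not, Backup path lost=occurs → not all inputs occur → does not occur.
Offshore blowout preventer fails to close [OR]: Control pod inoperative=not, Ram stack fails=not → no input occurs → does not occur.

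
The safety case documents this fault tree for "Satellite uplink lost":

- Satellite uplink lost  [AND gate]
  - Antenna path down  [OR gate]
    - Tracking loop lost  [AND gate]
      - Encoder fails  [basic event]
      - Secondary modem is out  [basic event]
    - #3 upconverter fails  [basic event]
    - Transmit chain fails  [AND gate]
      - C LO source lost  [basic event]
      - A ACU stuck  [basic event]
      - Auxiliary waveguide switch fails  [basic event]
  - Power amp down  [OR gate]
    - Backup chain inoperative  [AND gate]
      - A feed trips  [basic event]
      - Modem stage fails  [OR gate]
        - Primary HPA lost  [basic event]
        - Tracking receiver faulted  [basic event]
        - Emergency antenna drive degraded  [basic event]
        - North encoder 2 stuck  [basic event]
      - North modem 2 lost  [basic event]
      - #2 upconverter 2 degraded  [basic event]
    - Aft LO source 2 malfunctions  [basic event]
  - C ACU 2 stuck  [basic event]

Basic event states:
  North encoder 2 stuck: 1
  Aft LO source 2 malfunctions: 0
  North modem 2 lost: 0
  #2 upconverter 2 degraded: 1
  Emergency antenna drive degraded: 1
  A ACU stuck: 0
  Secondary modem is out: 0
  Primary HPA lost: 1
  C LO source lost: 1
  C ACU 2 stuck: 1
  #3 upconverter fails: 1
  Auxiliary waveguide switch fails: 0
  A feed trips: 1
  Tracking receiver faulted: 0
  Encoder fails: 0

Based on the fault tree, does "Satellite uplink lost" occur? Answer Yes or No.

Tracking loop lost [AND]: Encoder fails=not, Secondary modem is out=not → not all inputs occur → does not occur.
Transmit chain fails [AND]: C LO source lost=occurs, A ACU stuck=not, Auxiliary waveguide switch fails=not → not all inputs occur → does not occur.
Antenna path down [OR]: Tracking loop lost=not, #3 upconverter fails=occurs, Transmit chain fails=not → at least one input occurs → occurs.
Modem stage fails [OR]: Primary HPA lost=occurs, Tracking receiver faulted=not, Emergency antenna drive degraded=occurs, North encoder 2 stuck=occurs → at least one input occurs → occurs.
Backup chain inoperative [AND]: A feed trips=occurs, Modem stage fails=occurs, North modem 2 lost=not, #2 upconverter 2 degraded=occurs → not all inputs occur → does not occur.
Power amp down [OR]: Backup chain inoperative=not, Aft LO source 2 malfunctions=not → no input occurs → does not occur.
Satellite uplink lost [AND]: Antenna path down=occurs, Power amp down=not, C ACU 2 stuck=occurs → not all inputs occur → does not occur.

No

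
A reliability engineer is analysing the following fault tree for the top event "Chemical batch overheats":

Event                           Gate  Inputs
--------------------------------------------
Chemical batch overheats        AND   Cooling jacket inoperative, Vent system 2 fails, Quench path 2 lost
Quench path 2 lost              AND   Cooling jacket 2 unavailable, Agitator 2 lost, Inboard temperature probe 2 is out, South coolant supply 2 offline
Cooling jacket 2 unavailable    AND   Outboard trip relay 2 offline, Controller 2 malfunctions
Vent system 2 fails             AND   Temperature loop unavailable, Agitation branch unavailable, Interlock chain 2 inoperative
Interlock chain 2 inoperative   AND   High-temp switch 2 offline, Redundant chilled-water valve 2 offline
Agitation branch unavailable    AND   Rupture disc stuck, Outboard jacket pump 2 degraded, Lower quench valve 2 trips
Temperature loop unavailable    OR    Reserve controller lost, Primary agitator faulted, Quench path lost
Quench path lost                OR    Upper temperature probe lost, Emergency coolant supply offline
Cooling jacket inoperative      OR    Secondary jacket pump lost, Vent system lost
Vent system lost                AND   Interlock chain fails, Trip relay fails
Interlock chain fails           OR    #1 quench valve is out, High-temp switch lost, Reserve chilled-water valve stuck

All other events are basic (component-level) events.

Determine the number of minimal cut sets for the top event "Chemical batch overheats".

16

Interlock chain fails [OR]: union of children's cut sets → 3 cut set(s).
Vent system lost [AND]: one cut set from each child combined → 3 × 1 = 3 cut set(s).
Cooling jacket inoperative [OR]: union of children's cut sets → 4 cut set(s).
Quench path lost [OR]: union of children's cut sets → 2 cut set(s).
Temperature loop unavailable [OR]: union of children's cut sets → 4 cut set(s).
Agitation branch unavailable [AND]: one cut set from each child combined → 1 × 1 × 1 = 1 cut set(s).
Interlock chain 2 inoperative [AND]: one cut set from each child combined → 1 × 1 = 1 cut set(s).
Vent system 2 fails [AND]: one cut set from each child combined → 4 × 1 × 1 = 4 cut set(s).
Cooling jacket 2 unavailable [AND]: one cut set from each child combined → 1 × 1 = 1 cut set(s).
Quench path 2 lost [AND]: one cut set from each child combined → 1 × 1 × 1 × 1 = 1 cut set(s).
Chemical batch overheats [AND]: one cut set from each child combined → 4 × 4 × 1 = 16 cut set(s).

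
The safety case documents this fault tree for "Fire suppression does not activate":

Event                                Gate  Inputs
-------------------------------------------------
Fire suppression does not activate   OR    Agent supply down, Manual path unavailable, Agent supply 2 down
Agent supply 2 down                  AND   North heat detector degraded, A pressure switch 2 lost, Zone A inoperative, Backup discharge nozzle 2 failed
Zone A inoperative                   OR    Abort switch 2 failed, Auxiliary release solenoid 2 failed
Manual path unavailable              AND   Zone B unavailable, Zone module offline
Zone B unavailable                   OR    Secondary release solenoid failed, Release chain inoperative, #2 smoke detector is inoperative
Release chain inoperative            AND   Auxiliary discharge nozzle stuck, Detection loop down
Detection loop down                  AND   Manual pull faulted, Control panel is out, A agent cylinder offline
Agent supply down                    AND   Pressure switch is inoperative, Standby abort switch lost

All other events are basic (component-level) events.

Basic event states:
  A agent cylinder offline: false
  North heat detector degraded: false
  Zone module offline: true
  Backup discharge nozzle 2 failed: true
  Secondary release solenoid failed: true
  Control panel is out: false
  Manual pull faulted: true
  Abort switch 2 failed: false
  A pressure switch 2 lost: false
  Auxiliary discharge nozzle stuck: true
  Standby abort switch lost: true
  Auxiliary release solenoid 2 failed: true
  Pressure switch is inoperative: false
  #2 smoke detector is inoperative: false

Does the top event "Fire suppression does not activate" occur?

Agent supply down [AND]: Pressure switch is inoperative=not, Standby abort switch lost=occurs → not all inputs occur → does not occur.
Detection loop down [AND]: Manual pull faulted=occurs, Control panel is out=not, A agent cylinder offline=not → not all inputs occur → does not occur.
Release chain inoperative [AND]: Auxiliary discharge nozzle stuck=occurs, Detection loop down=not → not all inputs occur → does not occur.
Zone B unavailable [OR]: Secondary release solenoid failed=occurs, Release chain inoperative=not, #2 smoke detector is inoperative=not → at least one input occurs → occurs.
Manual path unavailable [AND]: Zone B unavailable=occurs, Zone module offline=occurs → all inputs occur → occurs.
Zone A inoperative [OR]: Abort switch 2 failed=not, Auxiliary release solenoid 2 failed=occurs → at least one input occurs → occurs.
Agent supply 2 down [AND]: North heat detector degraded=not, A pressure switch 2 lost=not, Zone A inoperative=occurs, Backup discharge nozzle 2 failed=occurs → not all inputs occur → does not occur.
Fire suppression does not activate [OR]: Agent supply down=not, Manual path unavailable=occurs, Agent supply 2 down=not → at least one input occurs → occurs.

Yes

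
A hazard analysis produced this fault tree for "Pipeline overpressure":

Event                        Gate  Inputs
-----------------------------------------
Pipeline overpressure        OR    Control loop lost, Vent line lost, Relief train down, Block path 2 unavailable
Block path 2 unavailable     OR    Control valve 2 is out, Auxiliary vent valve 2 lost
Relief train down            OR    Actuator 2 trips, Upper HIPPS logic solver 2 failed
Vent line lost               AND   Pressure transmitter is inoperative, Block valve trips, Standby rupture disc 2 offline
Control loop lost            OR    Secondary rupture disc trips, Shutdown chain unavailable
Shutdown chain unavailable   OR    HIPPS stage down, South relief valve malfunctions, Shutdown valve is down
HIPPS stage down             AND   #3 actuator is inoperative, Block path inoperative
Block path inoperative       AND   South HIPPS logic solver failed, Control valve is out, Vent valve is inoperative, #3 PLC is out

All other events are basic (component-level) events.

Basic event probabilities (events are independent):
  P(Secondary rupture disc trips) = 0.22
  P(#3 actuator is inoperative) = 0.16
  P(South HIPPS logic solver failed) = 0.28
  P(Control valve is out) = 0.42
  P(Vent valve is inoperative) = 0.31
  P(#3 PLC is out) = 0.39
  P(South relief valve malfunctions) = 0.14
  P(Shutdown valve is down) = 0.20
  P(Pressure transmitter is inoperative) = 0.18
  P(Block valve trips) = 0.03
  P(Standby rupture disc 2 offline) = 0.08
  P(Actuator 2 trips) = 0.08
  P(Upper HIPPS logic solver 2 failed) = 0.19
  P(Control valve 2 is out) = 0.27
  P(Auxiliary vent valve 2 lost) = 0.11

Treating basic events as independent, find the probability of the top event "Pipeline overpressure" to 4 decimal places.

0.7409

P(Block path inoperative) [AND] = 0.28 × 0.42 × 0.31 × 0.39 = 0.014218
P(HIPPS stage down) [AND] = 0.16 × 0.014218 = 0.002275
P(Shutdown chain unavailable) [OR] = 1 − (1−0.002275) × (1−0.14) × (1−0.20) = 0.313565
P(Control loop lost) [OR] = 1 − (1−0.22) × (1−0.313565) = 0.464581
P(Vent line lost) [AND] = 0.18 × 0.03 × 0.08 = 0.000432
P(Relief train down) [OR] = 1 − (1−0.08) × (1−0.19) = 0.254800
P(Block path 2 unavailable) [OR] = 1 − (1−0.27) × (1−0.11) = 0.350300
P(Pipeline overpressure) [OR] = 1 − (1−0.464581) × (1−0.000432) × (1−0.254800) × (1−0.350300) = 0.740885
Rounded to 4 decimal places: P(Pipeline overpressure) ≈ 0.7409.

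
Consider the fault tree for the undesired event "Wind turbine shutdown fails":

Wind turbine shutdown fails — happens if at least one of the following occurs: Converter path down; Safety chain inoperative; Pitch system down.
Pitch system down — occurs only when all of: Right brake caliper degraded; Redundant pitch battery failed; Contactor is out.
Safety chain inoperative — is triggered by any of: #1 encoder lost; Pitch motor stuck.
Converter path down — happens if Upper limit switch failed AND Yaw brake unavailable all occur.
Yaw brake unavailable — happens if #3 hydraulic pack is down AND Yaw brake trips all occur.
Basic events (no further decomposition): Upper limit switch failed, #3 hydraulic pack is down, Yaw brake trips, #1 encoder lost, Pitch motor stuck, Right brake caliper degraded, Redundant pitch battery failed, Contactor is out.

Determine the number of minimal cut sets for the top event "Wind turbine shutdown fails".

4

Yaw brake unavailable [AND]: one cut set from each child combined → 1 × 1 = 1 cut set(s).
Converter path down [AND]: one cut set from each child combined → 1 × 1 = 1 cut set(s).
Safety chain inoperative [OR]: union of children's cut sets → 2 cut set(s).
Pitch system down [AND]: one cut set from each child combined → 1 × 1 × 1 = 1 cut set(s).
Wind turbine shutdown fails [OR]: union of children's cut sets → 4 cut set(s).
Minimal cut sets: {#3 hydraulic pack is down, Upper limit switch failed, Yaw brake trips}; {#1 encoder lost}; {Pitch motor stuck}; {Contactor is out, Redundant pitch battery failed, Right brake caliper degraded}.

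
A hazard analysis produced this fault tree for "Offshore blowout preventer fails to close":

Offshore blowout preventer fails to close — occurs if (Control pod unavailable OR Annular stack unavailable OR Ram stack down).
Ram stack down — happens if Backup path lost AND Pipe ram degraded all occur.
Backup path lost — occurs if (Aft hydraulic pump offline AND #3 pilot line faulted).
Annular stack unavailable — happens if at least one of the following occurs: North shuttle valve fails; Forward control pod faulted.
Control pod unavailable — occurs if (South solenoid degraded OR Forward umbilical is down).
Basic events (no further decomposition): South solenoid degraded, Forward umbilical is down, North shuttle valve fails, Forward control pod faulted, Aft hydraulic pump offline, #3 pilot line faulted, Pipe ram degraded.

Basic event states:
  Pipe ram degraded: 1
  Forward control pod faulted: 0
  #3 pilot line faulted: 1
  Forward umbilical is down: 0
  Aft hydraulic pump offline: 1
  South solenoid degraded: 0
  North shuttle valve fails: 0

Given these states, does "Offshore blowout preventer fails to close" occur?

Control pod unavailable [OR]: South solenoid degraded=not, Forward umbilical is down=not → no input occurs → does not occur.
Annular stack unavailable [OR]: North shuttle valve fails=not, Forward control pod faulted=not → no input occurs → does not occur.
Backup path lost [AND]: Aft hydraulic pump offline=occurs, #3 pilot line faulted=occurs → all inputs occur → occurs.
Ram stack down [AND]: Backup path lost=occurs, Pipe ram degraded=occurs → all inputs occur → occurs.
Offshore blowout preventer fails to close [OR]: Control pod unavailable=not, Annular stack unavailable=not, Ram stack down=occurs → at least one input occurs → occurs.

Yes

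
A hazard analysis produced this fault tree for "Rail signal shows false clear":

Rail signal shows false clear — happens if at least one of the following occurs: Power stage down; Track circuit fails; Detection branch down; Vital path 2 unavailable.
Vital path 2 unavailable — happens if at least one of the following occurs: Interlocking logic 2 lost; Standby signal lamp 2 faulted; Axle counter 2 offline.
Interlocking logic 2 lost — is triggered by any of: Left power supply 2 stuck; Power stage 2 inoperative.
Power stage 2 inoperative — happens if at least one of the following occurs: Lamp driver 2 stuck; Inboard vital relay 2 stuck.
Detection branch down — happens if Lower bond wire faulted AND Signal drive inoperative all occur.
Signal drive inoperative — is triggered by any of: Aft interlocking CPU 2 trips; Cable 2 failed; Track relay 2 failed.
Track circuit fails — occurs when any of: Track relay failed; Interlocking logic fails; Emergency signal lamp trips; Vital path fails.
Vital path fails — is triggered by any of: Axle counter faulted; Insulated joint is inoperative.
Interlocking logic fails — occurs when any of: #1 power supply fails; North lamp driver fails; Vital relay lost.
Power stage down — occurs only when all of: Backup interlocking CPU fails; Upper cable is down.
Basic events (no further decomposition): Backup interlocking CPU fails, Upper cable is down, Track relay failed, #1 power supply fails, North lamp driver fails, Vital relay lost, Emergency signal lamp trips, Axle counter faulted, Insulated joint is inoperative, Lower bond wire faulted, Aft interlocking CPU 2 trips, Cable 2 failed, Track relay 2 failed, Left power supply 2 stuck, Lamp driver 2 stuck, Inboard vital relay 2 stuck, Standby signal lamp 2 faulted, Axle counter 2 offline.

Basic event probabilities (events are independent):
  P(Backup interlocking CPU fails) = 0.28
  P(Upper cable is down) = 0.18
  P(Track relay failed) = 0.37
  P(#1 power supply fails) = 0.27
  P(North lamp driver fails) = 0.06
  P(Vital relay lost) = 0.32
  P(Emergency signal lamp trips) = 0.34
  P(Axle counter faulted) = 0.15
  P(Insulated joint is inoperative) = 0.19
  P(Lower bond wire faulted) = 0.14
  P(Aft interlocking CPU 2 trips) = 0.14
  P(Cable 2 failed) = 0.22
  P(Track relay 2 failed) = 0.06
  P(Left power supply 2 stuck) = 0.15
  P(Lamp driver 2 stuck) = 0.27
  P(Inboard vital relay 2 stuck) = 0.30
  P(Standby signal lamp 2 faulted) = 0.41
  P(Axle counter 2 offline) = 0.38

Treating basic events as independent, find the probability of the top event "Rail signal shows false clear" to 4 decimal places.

0.9809

P(Power stage down) [AND] = 0.28 × 0.18 = 0.050400
P(Interlocking logic fails) [OR] = 1 − (1−0.27) × (1−0.06) × (1−0.32) = 0.533384
P(Vital path fails) [OR] = 1 − (1−0.15) × (1−0.19) = 0.311500
P(Track circuit fails) [OR] = 1 − (1−0.37) × (1−0.533384) × (1−0.34) × (1−0.311500) = 0.866418
P(Signal drive inoperative) [OR] = 1 − (1−0.14) × (1−0.22) × (1−0.06) = 0.369448
P(Detection branch down) [AND] = 0.14 × 0.369448 = 0.051723
P(Power stage 2 inoperative) [OR] = 1 − (1−0.27) × (1−0.30) = 0.489000
P(Interlocking logic 2 lost) [OR] = 1 − (1−0.15) × (1−0.489000) = 0.565650
P(Vital path 2 unavailable) [OR] = 1 − (1−0.565650) × (1−0.41) × (1−0.38) = 0.841115
P(Rail signal shows false clear) [OR] = 1 − (1−0.050400) × (1−0.866418) × (1−0.051723) × (1−0.841115) = 0.980888
Rounded to 4 decimal places: P(Rail signal shows false clear) ≈ 0.9809.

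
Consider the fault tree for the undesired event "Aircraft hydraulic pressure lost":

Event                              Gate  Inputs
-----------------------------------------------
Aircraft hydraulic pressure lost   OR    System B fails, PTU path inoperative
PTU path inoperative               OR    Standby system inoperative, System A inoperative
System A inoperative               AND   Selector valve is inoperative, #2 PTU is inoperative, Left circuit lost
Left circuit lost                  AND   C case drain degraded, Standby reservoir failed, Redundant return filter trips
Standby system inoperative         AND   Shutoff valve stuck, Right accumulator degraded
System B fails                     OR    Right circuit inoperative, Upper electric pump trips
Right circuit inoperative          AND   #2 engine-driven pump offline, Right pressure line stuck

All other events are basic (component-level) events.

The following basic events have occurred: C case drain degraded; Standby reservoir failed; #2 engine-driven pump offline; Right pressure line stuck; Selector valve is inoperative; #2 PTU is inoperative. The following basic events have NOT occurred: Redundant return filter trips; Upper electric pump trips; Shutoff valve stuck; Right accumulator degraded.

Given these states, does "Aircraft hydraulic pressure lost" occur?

Right circuit inoperative [AND]: #2 engine-driven pump offline=occurs, Right pressure line stuck=occurs → all inputs occur → occurs.
System B fails [OR]: Right circuit inoperative=occurs, Upper electric pump trips=not → at least one input occurs → occurs.
Standby system inoperative [AND]: Shutoff valve stuck=not, Right accumulator degraded=not → not all inputs occur → does not occur.
Left circuit lost [AND]: C case drain degraded=occurs, Standby reservoir failed=occurs, Redundant return filter trips=not → not all inputs occur → does not occur.
System A inoperative [AND]: Selector valve is inoperative=occurs, #2 PTU is inoperative=occurs, Left circuit lost=not → not all inputs occur → does not occur.
PTU path inoperative [OR]: Standby system inoperative=not, System A inoperative=not → no input occurs → does not occur.
Aircraft hydraulic pressure lost [OR]: System B fails=occurs, PTU path inoperative=not → at least one input occurs → occurs.

Yes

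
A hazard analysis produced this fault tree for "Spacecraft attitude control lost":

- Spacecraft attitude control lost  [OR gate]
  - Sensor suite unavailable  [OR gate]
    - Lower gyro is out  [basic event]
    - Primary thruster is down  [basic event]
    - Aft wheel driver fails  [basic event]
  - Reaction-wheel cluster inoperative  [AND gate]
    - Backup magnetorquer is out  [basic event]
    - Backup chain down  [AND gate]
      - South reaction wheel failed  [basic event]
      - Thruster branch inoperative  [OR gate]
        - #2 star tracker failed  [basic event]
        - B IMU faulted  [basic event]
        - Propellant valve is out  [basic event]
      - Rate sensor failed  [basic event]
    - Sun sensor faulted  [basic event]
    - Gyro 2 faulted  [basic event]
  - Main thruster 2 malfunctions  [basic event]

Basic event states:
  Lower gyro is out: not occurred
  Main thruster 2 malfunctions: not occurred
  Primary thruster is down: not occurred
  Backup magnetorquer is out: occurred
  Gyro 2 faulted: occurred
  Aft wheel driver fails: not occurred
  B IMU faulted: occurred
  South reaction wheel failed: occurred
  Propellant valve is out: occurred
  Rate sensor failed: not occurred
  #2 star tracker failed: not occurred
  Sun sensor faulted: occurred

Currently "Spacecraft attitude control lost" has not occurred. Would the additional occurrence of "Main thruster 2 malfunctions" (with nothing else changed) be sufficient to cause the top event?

Counterfactual: set "Main thruster 2 malfunctions" to occurred.
Sensor suite unavailable [OR]: Lower gyro is out=not, Primary thruster is down=not, Aft wheel driver fails=not → no input occurs → does not occur.
Thruster branch inoperative [OR]: #2 star tracker failed=not, B IMU faulted=occurs, Propellant valve is out=occurs → at least one input occurs → occurs.
Backup chain down [AND]: South reaction wheel failed=occurs, Thruster branch inoperative=occurs, Rate sensor failed=not → not all inputs occur → does not occur.
Reaction-wheel cluster inoperative [AND]: Backup magnetorquer is out=occurs, Backup chain down=not, Sun sensor faulted=occurs, Gyro 2 faulted=occurs → not all inputs occur → does not occur.
Spacecraft attitude control lost [OR]: Sensor suite unavailable=not, Reaction-wheel cluster inoperative=not, Main thruster 2 malfunctions=occurs → at least one input occurs → occurs.

Yes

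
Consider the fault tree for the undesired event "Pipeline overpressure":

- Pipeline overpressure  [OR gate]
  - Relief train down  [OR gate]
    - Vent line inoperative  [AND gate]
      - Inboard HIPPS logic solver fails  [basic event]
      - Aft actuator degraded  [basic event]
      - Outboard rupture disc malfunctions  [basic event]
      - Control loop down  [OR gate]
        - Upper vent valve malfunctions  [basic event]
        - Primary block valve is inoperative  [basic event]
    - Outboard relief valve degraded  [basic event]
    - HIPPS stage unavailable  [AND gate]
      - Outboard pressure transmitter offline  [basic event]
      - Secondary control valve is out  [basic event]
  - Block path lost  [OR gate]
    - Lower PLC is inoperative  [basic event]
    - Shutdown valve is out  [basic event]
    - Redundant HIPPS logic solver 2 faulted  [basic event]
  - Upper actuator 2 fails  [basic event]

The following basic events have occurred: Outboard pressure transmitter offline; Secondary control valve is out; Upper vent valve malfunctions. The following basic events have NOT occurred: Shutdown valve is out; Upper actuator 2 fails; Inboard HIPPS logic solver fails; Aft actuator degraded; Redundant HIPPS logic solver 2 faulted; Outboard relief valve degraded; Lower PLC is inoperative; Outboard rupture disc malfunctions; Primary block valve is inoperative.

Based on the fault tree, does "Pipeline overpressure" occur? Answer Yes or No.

Control loop down [OR]: Upper vent valve malfunctions=occurs, Primary block valve is inoperative=not → at least one input occurs → occurs.
Vent line inoperative [AND]: Inboard HIPPS logic solver fails=not, Aft actuator degraded=not, Outboard rupture disc malfunctions=not, Control loop down=occurs → not all inputs occur → does not occur.
HIPPS stage unavailable [AND]: Outboard pressure transmitter offline=occurs, Secondary control valve is out=occurs → all inputs occur → occurs.
Relief train down [OR]: Vent line inoperative=not, Outboard relief valve degraded=not, HIPPS stage unavailable=occurs → at least one input occurs → occurs.
Block path lost [OR]: Lower PLC is inoperative=not, Shutdown valve is out=not, Redundant HIPPS logic solver 2 faulted=not → no input occurs → does not occur.
Pipeline overpressure [OR]: Relief train down=occurs, Block path lost=not, Upper actuator 2 fails=not → at least one input occurs → occurs.

Yes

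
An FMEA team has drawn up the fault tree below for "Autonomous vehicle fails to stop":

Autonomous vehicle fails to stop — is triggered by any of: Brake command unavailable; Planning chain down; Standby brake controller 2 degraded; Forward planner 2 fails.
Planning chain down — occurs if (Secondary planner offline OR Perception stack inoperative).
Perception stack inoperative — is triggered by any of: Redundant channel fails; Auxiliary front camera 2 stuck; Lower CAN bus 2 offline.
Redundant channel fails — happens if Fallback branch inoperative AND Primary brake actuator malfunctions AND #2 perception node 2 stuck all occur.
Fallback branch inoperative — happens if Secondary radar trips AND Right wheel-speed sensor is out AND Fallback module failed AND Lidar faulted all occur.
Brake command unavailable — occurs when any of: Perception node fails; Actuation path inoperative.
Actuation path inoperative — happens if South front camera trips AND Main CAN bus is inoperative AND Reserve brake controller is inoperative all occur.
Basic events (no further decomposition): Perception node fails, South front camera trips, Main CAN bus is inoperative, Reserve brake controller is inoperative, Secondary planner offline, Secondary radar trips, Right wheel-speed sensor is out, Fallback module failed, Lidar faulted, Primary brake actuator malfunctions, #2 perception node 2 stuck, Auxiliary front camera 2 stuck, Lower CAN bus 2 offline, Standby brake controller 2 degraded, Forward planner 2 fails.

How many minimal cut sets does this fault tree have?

8

Actuation path inoperative [AND]: one cut set from each child combined → 1 × 1 × 1 = 1 cut set(s).
Brake command unavailable [OR]: union of children's cut sets → 2 cut set(s).
Fallback branch inoperative [AND]: one cut set from each child combined → 1 × 1 × 1 × 1 = 1 cut set(s).
Redundant channel fails [AND]: one cut set from each child combined → 1 × 1 × 1 = 1 cut set(s).
Perception stack inoperative [OR]: union of children's cut sets → 3 cut set(s).
Planning chain down [OR]: union of children's cut sets → 4 cut set(s).
Autonomous vehicle fails to stop [OR]: union of children's cut sets → 8 cut set(s).
Minimal cut sets: {Perception node fails}; {Main CAN bus is inoperative, Reserve brake controller is inoperative, South front camera trips}; {Secondary planner offline}; {#2 perception node 2 stuck, Fallback module failed, Lidar faulted, Primary brake actuator malfunctions, Right wheel-speed sensor is out, Secondary radar trips}; {Auxiliary front camera 2 stuck}; {Lower CAN bus 2 offline}; {Standby brake controller 2 degraded}; {Forward planner 2 fails}.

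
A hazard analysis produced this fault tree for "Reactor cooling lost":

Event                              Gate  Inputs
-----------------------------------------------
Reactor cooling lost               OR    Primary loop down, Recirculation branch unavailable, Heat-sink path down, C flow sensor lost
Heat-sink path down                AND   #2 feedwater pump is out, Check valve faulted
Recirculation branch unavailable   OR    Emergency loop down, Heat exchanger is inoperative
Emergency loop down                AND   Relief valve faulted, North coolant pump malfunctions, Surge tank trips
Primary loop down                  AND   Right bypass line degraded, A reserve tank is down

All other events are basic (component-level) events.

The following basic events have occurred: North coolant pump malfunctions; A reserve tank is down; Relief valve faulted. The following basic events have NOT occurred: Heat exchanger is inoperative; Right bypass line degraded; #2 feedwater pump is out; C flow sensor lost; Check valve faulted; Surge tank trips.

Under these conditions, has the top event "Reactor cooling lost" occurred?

No

Primary loop down [AND]: Right bypass line degraded=not, A reserve tank is down=occurs → not all inputs occur → does not occur.
Emergency loop down [AND]: Relief valve faulted=occurs, North coolant pump malfunctions=occurs, Surge tank trips=not → not all inputs occur → does not occur.
Recirculation branch unavailable [OR]: Emergency loop down=not, Heat exchanger is inoperative=not → no input occurs → does not occur.
Heat-sink path down [AND]: #2 feedwater pump is out=not, Check valve faulted=not → not all inputs occur → does not occur.
Reactor cooling lost [OR]: Primary loop down=not, Recirculation branch unavailable=not, Heat-sink path down=not, C flow sensor lost=not → no input occurs → does not occur.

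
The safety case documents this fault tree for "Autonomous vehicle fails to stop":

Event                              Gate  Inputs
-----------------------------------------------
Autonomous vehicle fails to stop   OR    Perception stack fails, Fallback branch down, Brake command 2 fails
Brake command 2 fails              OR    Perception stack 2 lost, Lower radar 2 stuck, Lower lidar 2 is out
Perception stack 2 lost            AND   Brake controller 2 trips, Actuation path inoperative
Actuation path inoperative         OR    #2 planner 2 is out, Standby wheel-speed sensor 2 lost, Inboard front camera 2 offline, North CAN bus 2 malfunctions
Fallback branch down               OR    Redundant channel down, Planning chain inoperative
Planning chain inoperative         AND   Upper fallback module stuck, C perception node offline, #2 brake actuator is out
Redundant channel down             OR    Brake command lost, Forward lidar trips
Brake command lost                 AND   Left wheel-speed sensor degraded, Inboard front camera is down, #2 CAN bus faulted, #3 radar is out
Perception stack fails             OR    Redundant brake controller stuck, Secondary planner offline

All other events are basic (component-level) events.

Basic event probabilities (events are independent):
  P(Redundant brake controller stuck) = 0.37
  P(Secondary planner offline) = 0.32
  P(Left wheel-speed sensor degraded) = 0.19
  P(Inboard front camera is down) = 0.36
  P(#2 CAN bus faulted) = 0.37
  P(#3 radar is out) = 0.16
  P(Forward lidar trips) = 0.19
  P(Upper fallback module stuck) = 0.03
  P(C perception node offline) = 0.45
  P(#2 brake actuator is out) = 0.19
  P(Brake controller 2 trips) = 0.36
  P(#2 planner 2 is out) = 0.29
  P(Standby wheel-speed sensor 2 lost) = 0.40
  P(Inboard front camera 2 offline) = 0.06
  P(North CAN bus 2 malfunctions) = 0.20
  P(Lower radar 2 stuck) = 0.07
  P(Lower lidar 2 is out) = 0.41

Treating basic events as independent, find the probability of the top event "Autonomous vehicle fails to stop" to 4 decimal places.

0.8571

P(Perception stack fails) [OR] = 1 − (1−0.37) × (1−0.32) = 0.571600
P(Brake command lost) [AND] = 0.19 × 0.36 × 0.37 × 0.16 = 0.004049
P(Redundant channel down) [OR] = 1 − (1−0.004049) × (1−0.19) = 0.193280
P(Planning chain inoperative) [AND] = 0.03 × 0.45 × 0.19 = 0.002565
P(Fallback branch down) [OR] = 1 − (1−0.193280) × (1−0.002565) = 0.195349
P(Actuation path inoperative) [OR] = 1 − (1−0.29) × (1−0.40) × (1−0.06) × (1−0.20) = 0.679648
P(Perception stack 2 lost) [AND] = 0.36 × 0.679648 = 0.244673
P(Brake command 2 fails) [OR] = 1 − (1−0.244673) × (1−0.07) × (1−0.41) = 0.585552
P(Autonomous vehicle fails to stop) [OR] = 1 − (1−0.571600) × (1−0.195349) × (1−0.585552) = 0.857135
Rounded to 4 decimal places: P(Autonomous vehicle fails to stop) ≈ 0.8571.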